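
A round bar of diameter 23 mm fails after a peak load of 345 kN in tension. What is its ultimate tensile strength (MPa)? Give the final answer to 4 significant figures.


A0 = pi*(d/2)^2 = pi*(23/2)^2 = 415.476 mm^2
UTS = F_max / A0 = 345*1000 / 415.476
UTS = 830.4 MPa


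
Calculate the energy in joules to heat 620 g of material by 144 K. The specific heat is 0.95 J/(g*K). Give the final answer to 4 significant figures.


Q = m * cp * dT
Q = 620 * 0.95 * 144
Q = 84820 J


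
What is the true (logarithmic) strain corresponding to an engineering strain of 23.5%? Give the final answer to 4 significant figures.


epsilon_true = ln(1 + epsilon_eng)
epsilon_true = ln(1 + 0.235)
epsilon_true = 0.2111


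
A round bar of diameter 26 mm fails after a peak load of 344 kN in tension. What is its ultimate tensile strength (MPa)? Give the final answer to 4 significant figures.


A0 = pi*(d/2)^2 = pi*(26/2)^2 = 530.929 mm^2
UTS = F_max / A0 = 344*1000 / 530.929
UTS = 647.9 MPa


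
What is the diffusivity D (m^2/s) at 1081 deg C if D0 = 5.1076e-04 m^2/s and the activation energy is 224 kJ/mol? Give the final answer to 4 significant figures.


D = D0 * exp(-Qd / (R*T))
T = 1354.15 K
D = 5.1076e-04 * exp(-224e3 / (8.314 * 1354.15))
D = 1.168e-12 m^2/s


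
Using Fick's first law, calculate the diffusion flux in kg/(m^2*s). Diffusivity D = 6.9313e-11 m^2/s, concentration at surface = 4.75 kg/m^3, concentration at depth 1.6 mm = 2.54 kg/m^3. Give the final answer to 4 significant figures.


J = -D * (dC/dx) = D * (C1 - C2) / dx
J = 6.9313e-11 * (4.75 - 2.54) / 1.6e-03
J = 9.574e-08 kg/(m^2*s)


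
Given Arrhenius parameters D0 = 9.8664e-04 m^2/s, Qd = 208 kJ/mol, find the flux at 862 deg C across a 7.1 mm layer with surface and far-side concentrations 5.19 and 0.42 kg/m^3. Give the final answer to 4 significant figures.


Step 1: D = D0 * exp(-Qd/(R*T))
T = 862 + 273.15 = 1135.15 K
D = 9.8664e-04 * exp(-208e3 / (8.314 * 1135.15)) = 2.64583e-13 m^2/s
Step 2: J = D * (C1 - C2) / dx
J = 2.64583e-13 * (5.19 - 0.42) / 7.1e-03
J = 1.778e-10 kg/(m^2*s)


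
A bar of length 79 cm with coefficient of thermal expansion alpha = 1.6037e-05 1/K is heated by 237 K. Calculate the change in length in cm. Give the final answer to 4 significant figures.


dL = L0 * alpha * dT
dL = 79 * 1.6037e-05 * 237
dL = 0.3003 cm


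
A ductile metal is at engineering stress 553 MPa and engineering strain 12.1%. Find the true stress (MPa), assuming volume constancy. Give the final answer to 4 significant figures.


sigma_true = sigma_eng * (1 + epsilon_eng)
sigma_true = 553 * (1 + 0.121)
sigma_true = 619.9 MPa


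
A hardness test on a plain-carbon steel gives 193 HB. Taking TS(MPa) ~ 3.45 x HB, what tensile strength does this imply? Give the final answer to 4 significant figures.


TS (MPa) = 3.45 * HB
TS = 3.45 * 193
TS = 665.9 MPa


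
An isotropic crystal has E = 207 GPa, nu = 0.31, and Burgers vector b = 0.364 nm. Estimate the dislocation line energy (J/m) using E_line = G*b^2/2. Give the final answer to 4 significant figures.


Step 1: G = E / (2*(1+nu))
G = 207 / (2*(1+0.31)) = 79.0076 GPa = 7.90076e+10 Pa
Step 2: E_line = G*b^2/2
b = 0.364 nm = 3.64e-10 m
E_line = 0.5 * 7.90076e+10 * (3.64e-10)^2 = 5.234e-09 J/m


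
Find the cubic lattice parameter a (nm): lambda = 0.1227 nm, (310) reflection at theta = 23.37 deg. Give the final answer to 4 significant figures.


d = lambda / (2*sin(theta))
d = 0.1227 / (2*sin(23.37 deg))
d = 0.154664 nm
a = d * sqrt(h^2+k^2+l^2) = 0.154664 * sqrt(10)
a = 0.4891 nm


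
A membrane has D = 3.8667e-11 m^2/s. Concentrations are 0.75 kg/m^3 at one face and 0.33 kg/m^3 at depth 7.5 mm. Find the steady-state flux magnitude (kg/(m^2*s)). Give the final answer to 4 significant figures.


J = -D * (dC/dx) = D * (C1 - C2) / dx
J = 3.8667e-11 * (0.75 - 0.33) / 7.5e-03
J = 2.165e-09 kg/(m^2*s)


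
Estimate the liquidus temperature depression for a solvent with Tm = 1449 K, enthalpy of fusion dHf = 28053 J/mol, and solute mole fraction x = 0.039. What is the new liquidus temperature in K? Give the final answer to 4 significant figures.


dT = R*Tm^2*x / dHf
dT = 8.314 * 1449^2 * 0.039 / 28053
dT = 24.2679 K
T_new = 1449 - 24.2679 = 1425 K


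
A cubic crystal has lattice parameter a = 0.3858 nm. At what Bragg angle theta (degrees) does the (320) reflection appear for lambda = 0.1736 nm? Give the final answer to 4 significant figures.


d = a / sqrt(h^2+k^2+l^2)
d = 0.3858 / sqrt(13) = 0.107002 nm
lambda = 2*d*sin(theta)  =>  sin(theta) = lambda / (2*d)
sin(theta) = 0.1736 / (2 * 0.107002) = 0.811202
theta = 54.21 deg


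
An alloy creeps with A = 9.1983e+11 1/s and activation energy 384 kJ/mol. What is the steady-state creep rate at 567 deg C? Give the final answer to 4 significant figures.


rate = A * exp(-Q / (R*T))
T = 567 + 273.15 = 840.15 K
rate = 9.1983e+11 * exp(-384e3 / (8.314 * 840.15))
rate = 1.226e-12 1/s


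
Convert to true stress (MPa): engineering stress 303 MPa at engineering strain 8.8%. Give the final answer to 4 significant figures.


sigma_true = sigma_eng * (1 + epsilon_eng)
sigma_true = 303 * (1 + 0.088)
sigma_true = 329.7 MPa


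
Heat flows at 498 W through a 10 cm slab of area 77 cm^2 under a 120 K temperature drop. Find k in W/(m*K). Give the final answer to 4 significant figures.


k = Q*L / (A*dT)
L = 0.1 m, A = 7.7e-03 m^2
k = 498 * 0.1 / (7.7e-03 * 120)
k = 53.9 W/(m*K)


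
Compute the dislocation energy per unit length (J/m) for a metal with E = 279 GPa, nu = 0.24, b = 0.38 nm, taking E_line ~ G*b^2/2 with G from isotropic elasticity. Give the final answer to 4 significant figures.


Step 1: G = E / (2*(1+nu))
G = 279 / (2*(1+0.24)) = 112.5 GPa = 1.125e+11 Pa
Step 2: E_line = G*b^2/2
b = 0.38 nm = 3.8e-10 m
E_line = 0.5 * 1.125e+11 * (3.8e-10)^2 = 8.123e-09 J/m


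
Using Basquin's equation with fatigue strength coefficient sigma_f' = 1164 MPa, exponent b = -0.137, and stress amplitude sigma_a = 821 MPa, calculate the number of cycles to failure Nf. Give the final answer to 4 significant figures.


sigma_a = sigma_f' * (2*Nf)^b
2*Nf = (sigma_a / sigma_f')^(1/b)
2*Nf = (821 / 1164)^(1/-0.137)
2*Nf = 12.7832
Nf = 6.392 cycles


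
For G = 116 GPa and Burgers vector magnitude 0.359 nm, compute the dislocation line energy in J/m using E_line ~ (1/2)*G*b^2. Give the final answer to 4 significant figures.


E = G*b^2/2
b = 0.359 nm = 3.59e-10 m
G = 116 GPa = 1.16e+11 Pa
E = 0.5 * 1.16e+11 * (3.59e-10)^2
E = 7.475e-09 J/m


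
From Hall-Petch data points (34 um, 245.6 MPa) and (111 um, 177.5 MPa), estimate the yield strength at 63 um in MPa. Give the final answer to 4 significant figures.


sigma_y = sigma0 + k / sqrt(d)
1/sqrt(d1) = 1/sqrt(3.4e-05) = 171.499;  1/sqrt(d2) = 94.9158
k = (sigma1 - sigma2) / (1/sqrt(d1) - 1/sqrt(d2)) = (245.6 - 177.5) / (171.499 - 94.9158) = 0.889234 MPa*m^0.5
sigma0 = sigma1 - k/sqrt(d1) = 245.6 - 0.889234*171.499 = 93.0977 MPa
sigma_y(d3) = 93.0977 + 0.889234 / sqrt(6.3e-05) = 205.1 MPa


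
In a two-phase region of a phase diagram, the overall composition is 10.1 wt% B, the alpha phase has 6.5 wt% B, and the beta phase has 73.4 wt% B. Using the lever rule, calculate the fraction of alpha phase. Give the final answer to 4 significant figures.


f_alpha = (C_beta - C0) / (C_beta - C_alpha)
f_alpha = (73.4 - 10.1) / (73.4 - 6.5)
f_alpha = 0.9462


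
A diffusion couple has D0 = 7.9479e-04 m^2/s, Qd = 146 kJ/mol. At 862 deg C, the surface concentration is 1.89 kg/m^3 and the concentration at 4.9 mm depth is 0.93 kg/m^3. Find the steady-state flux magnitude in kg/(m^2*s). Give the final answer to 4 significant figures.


Step 1: D = D0 * exp(-Qd/(R*T))
T = 862 + 273.15 = 1135.15 K
D = 7.9479e-04 * exp(-146e3 / (8.314 * 1135.15)) = 1.5196e-10 m^2/s
Step 2: J = D * (C1 - C2) / dx
J = 1.5196e-10 * (1.89 - 0.93) / 4.9e-03
J = 2.977e-08 kg/(m^2*s)


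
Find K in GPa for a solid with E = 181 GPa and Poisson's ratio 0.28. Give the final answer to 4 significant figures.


K = E / (3*(1-2*nu))
K = 181 / (3*(1-2*0.28))
K = 137.1 GPa


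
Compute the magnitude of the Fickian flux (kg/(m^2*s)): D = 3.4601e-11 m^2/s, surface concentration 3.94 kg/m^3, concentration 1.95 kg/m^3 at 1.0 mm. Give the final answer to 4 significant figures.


J = -D * (dC/dx) = D * (C1 - C2) / dx
J = 3.4601e-11 * (3.94 - 1.95) / 1e-03
J = 6.886e-08 kg/(m^2*s)


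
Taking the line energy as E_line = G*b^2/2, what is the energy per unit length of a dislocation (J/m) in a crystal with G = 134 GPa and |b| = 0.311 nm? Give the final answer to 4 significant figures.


E = G*b^2/2
b = 0.311 nm = 3.11e-10 m
G = 134 GPa = 1.34e+11 Pa
E = 0.5 * 1.34e+11 * (3.11e-10)^2
E = 6.48e-09 J/m


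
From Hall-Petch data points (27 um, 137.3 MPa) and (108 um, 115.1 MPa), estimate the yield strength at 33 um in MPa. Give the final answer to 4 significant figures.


sigma_y = sigma0 + k / sqrt(d)
1/sqrt(d1) = 1/sqrt(2.7e-05) = 192.45;  1/sqrt(d2) = 96.225
k = (sigma1 - sigma2) / (1/sqrt(d1) - 1/sqrt(d2)) = (137.3 - 115.1) / (192.45 - 96.225) = 0.230709 MPa*m^0.5
sigma0 = sigma1 - k/sqrt(d1) = 137.3 - 0.230709*192.45 = 92.9 MPa
sigma_y(d3) = 92.9 + 0.230709 / sqrt(3.3e-05) = 133.1 MPa


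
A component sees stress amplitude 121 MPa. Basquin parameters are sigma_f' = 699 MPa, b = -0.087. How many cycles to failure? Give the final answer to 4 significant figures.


sigma_a = sigma_f' * (2*Nf)^b
2*Nf = (sigma_a / sigma_f')^(1/b)
2*Nf = (121 / 699)^(1/-0.087)
2*Nf = 5.68955e+08
Nf = 2.845e+08 cycles


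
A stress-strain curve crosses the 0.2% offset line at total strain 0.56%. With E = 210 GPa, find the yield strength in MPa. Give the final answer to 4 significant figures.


Offset strain = 0.002
Elastic strain at yield = total_strain - offset = 5.6e-03 - 0.002 = 3.6e-03
sigma_y = E * elastic_strain = 210000 * 3.6e-03
sigma_y = 756 MPa


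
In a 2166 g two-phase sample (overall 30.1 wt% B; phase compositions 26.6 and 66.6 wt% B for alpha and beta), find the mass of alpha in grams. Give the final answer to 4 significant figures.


f_alpha = (C_beta - C0) / (C_beta - C_alpha)
f_alpha = (66.6 - 30.1) / (66.6 - 26.6) = 0.9125
m_alpha = f_alpha * m_total = 0.9125 * 2166 = 1976 g


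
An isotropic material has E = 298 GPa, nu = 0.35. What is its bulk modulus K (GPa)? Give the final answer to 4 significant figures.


K = E / (3*(1-2*nu))
K = 298 / (3*(1-2*0.35))
K = 331.1 GPa


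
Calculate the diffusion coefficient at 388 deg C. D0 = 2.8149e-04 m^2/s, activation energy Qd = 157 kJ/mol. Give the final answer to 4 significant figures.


D = D0 * exp(-Qd / (R*T))
T = 661.15 K
D = 2.8149e-04 * exp(-157e3 / (8.314 * 661.15))
D = 1.109e-16 m^2/s


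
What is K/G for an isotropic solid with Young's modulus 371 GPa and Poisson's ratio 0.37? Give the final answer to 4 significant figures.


G = E / (2*(1+nu))
G = 371 / (2*(1+0.37)) = 135.401 GPa
K = E / (3*(1-2*nu))
K = 371 / (3*(1-2*0.37)) = 475.641 GPa
K/G = 475.641 / 135.401 = 3.513


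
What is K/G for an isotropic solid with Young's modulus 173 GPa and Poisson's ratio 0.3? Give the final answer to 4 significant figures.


G = E / (2*(1+nu))
G = 173 / (2*(1+0.3)) = 66.5385 GPa
K = E / (3*(1-2*nu))
K = 173 / (3*(1-2*0.3)) = 144.167 GPa
K/G = 144.167 / 66.5385 = 2.167


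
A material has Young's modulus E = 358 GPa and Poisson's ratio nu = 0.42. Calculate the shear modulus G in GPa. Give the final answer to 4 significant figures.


G = E / (2*(1+nu))
G = 358 / (2*(1+0.42))
G = 126.1 GPa


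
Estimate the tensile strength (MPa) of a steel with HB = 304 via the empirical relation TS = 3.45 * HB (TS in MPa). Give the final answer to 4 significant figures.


TS (MPa) = 3.45 * HB
TS = 3.45 * 304
TS = 1049 MPa


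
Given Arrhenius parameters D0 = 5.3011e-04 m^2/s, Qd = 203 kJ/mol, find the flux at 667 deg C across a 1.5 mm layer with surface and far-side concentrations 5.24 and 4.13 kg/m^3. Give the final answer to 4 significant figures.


Step 1: D = D0 * exp(-Qd/(R*T))
T = 667 + 273.15 = 940.15 K
D = 5.3011e-04 * exp(-203e3 / (8.314 * 940.15)) = 2.78804e-15 m^2/s
Step 2: J = D * (C1 - C2) / dx
J = 2.78804e-15 * (5.24 - 4.13) / 1.5e-03
J = 2.063e-12 kg/(m^2*s)


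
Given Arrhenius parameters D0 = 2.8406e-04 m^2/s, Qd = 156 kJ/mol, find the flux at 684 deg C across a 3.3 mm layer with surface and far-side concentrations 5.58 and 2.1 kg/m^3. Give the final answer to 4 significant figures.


Step 1: D = D0 * exp(-Qd/(R*T))
T = 684 + 273.15 = 957.15 K
D = 2.8406e-04 * exp(-156e3 / (8.314 * 957.15)) = 8.70361e-13 m^2/s
Step 2: J = D * (C1 - C2) / dx
J = 8.70361e-13 * (5.58 - 2.1) / 3.3e-03
J = 9.178e-10 kg/(m^2*s)


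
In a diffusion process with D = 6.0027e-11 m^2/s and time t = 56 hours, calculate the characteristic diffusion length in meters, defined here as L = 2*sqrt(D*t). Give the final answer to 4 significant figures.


t = 56 hr = 201600 s
Diffusion length = 2*sqrt(D*t)
= 2*sqrt(6.0027e-11 * 201600)
= 6.957e-03 m


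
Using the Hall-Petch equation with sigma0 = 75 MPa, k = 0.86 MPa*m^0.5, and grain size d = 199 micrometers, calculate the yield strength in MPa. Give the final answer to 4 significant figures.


sigma_y = sigma0 + k / sqrt(d)
d = 199 um = 1.99e-04 m
sigma_y = 75 + 0.86 / sqrt(1.99e-04)
sigma_y = 136 MPa


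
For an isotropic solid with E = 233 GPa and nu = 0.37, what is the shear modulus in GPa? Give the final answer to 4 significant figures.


G = E / (2*(1+nu))
G = 233 / (2*(1+0.37))
G = 85.04 GPa


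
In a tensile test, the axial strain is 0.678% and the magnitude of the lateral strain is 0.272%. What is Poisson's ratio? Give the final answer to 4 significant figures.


nu = -epsilon_lat / epsilon_axial
Lateral strain is contraction (negative), so using magnitudes:
nu = 0.272 / 0.678
nu = 0.4012


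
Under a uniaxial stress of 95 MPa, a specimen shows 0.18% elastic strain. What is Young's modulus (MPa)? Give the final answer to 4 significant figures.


E = sigma / epsilon
epsilon = 0.18% = 1.8e-03
E = 95 / 1.8e-03
E = 52780 MPa


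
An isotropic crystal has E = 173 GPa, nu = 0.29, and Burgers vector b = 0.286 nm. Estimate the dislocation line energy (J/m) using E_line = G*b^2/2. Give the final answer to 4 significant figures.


Step 1: G = E / (2*(1+nu))
G = 173 / (2*(1+0.29)) = 67.0543 GPa = 6.70543e+10 Pa
Step 2: E_line = G*b^2/2
b = 0.286 nm = 2.86e-10 m
E_line = 0.5 * 6.70543e+10 * (2.86e-10)^2 = 2.742e-09 J/m


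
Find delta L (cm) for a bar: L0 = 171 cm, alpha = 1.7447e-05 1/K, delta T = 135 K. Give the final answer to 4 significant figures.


dL = L0 * alpha * dT
dL = 171 * 1.7447e-05 * 135
dL = 0.4028 cm


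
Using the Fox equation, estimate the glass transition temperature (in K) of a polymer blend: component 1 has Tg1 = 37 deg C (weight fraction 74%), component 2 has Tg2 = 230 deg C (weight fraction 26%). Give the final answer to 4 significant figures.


1/Tg = w1/Tg1 + w2/Tg2 (in Kelvin)
Tg1 = 310.15 K, Tg2 = 503.15 K
1/Tg = 0.74/310.15 + 0.26/503.15
Tg = 344.5 K


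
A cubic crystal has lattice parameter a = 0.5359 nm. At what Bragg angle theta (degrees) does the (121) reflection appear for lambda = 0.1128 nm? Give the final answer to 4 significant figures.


d = a / sqrt(h^2+k^2+l^2)
d = 0.5359 / sqrt(6) = 0.21878 nm
lambda = 2*d*sin(theta)  =>  sin(theta) = lambda / (2*d)
sin(theta) = 0.1128 / (2 * 0.21878) = 0.257793
theta = 14.94 deg


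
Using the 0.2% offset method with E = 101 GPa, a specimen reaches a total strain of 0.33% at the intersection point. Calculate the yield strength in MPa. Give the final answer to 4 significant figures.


Offset strain = 0.002
Elastic strain at yield = total_strain - offset = 3.3e-03 - 0.002 = 1.3e-03
sigma_y = E * elastic_strain = 101000 * 1.3e-03
sigma_y = 131.3 MPa


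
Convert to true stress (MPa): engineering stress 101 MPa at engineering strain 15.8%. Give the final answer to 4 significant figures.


sigma_true = sigma_eng * (1 + epsilon_eng)
sigma_true = 101 * (1 + 0.158)
sigma_true = 117 MPa


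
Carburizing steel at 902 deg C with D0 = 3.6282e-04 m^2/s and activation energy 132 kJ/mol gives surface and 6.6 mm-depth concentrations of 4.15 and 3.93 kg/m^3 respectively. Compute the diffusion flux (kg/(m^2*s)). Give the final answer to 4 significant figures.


Step 1: D = D0 * exp(-Qd/(R*T))
T = 902 + 273.15 = 1175.15 K
D = 3.6282e-04 * exp(-132e3 / (8.314 * 1175.15)) = 4.92228e-10 m^2/s
Step 2: J = D * (C1 - C2) / dx
J = 4.92228e-10 * (4.15 - 3.93) / 6.6e-03
J = 1.641e-08 kg/(m^2*s)


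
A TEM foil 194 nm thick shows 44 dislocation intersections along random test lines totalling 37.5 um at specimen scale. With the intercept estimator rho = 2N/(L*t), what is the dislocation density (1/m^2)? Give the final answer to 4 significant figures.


rho = 2N / (L * t)
L = 37.5 um = 3.75e-05 m, t = 194 nm = 1.94e-07 m
rho = 2 * 44 / (3.75e-05 * 1.94e-07)
rho = 1.21e+13 1/m^2


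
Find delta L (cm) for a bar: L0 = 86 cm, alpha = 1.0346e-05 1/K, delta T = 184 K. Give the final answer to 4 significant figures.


dL = L0 * alpha * dT
dL = 86 * 1.0346e-05 * 184
dL = 0.1637 cm


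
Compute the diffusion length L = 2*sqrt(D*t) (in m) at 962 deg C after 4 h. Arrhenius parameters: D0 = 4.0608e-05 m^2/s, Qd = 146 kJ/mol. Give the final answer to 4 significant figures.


Step 1: D = D0 * exp(-Qd/(R*T))
T = 1235.15 K
D = 4.0608e-05 * exp(-146e3 / (8.314 * 1235.15)) = 2.71663e-11 m^2/s
Step 2: L = 2*sqrt(D*t)
t = 4 h = 14400 s
L = 2*sqrt(2.71663e-11 * 14400) = 1.251e-03 m


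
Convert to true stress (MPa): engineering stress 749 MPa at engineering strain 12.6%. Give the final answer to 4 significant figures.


sigma_true = sigma_eng * (1 + epsilon_eng)
sigma_true = 749 * (1 + 0.126)
sigma_true = 843.4 MPa


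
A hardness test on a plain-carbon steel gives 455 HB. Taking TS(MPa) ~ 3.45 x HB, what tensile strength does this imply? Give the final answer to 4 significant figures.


TS (MPa) = 3.45 * HB
TS = 3.45 * 455
TS = 1570 MPa


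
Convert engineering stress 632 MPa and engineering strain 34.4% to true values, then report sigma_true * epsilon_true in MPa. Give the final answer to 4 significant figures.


sigma_true = sigma_eng * (1 + epsilon_eng)
sigma_true = 632 * (1 + 0.344) = 849.408 MPa
epsilon_true = ln(1 + epsilon_eng)
epsilon_true = ln(1 + 0.344) = 0.29565
sigma_true * epsilon_true = 849.408 * 0.29565 = 251.1 MPa


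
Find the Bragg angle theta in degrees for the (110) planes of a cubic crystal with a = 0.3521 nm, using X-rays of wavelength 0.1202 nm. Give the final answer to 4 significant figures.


d = a / sqrt(h^2+k^2+l^2)
d = 0.3521 / sqrt(2) = 0.248972 nm
lambda = 2*d*sin(theta)  =>  sin(theta) = lambda / (2*d)
sin(theta) = 0.1202 / (2 * 0.248972) = 0.241392
theta = 13.97 deg


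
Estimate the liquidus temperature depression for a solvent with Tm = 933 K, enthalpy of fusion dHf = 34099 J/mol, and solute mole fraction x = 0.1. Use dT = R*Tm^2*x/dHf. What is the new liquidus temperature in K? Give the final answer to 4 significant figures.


dT = R*Tm^2*x / dHf
dT = 8.314 * 933^2 * 0.1 / 34099
dT = 21.2242 K
T_new = 933 - 21.2242 = 911.8 K


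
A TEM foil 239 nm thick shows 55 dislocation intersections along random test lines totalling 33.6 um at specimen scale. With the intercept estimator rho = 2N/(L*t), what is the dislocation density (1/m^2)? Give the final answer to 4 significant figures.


rho = 2N / (L * t)
L = 33.6 um = 3.36e-05 m, t = 239 nm = 2.39e-07 m
rho = 2 * 55 / (3.36e-05 * 2.39e-07)
rho = 1.37e+13 1/m^2


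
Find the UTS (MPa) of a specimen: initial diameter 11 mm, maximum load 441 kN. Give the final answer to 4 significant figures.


A0 = pi*(d/2)^2 = pi*(11/2)^2 = 95.0332 mm^2
UTS = F_max / A0 = 441*1000 / 95.0332
UTS = 4640 MPa


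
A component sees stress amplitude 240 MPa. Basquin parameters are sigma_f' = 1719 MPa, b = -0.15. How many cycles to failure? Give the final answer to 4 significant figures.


sigma_a = sigma_f' * (2*Nf)^b
2*Nf = (sigma_a / sigma_f')^(1/b)
2*Nf = (240 / 1719)^(1/-0.15)
2*Nf = 501685
Nf = 250800 cycles


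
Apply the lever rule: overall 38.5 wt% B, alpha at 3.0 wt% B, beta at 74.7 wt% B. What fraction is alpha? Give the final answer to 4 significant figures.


f_alpha = (C_beta - C0) / (C_beta - C_alpha)
f_alpha = (74.7 - 38.5) / (74.7 - 3.0)
f_alpha = 0.5049


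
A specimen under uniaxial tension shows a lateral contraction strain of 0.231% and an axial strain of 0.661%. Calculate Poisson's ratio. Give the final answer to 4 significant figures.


nu = -epsilon_lat / epsilon_axial
Lateral strain is contraction (negative), so using magnitudes:
nu = 0.231 / 0.661
nu = 0.3495


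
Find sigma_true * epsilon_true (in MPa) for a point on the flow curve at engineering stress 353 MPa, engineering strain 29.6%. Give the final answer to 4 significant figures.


sigma_true = sigma_eng * (1 + epsilon_eng)
sigma_true = 353 * (1 + 0.296) = 457.488 MPa
epsilon_true = ln(1 + epsilon_eng)
epsilon_true = ln(1 + 0.296) = 0.259283
sigma_true * epsilon_true = 457.488 * 0.259283 = 118.6 MPa


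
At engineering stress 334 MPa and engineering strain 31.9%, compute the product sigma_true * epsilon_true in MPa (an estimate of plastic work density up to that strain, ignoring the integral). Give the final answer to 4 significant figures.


sigma_true = sigma_eng * (1 + epsilon_eng)
sigma_true = 334 * (1 + 0.319) = 440.546 MPa
epsilon_true = ln(1 + epsilon_eng)
epsilon_true = ln(1 + 0.319) = 0.276874
sigma_true * epsilon_true = 440.546 * 0.276874 = 122 MPa


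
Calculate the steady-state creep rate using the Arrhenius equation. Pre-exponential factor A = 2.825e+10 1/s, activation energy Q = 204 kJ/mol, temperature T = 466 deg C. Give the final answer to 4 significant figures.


rate = A * exp(-Q / (R*T))
T = 466 + 273.15 = 739.15 K
rate = 2.825e+10 * exp(-204e3 / (8.314 * 739.15))
rate = 1.082e-04 1/s


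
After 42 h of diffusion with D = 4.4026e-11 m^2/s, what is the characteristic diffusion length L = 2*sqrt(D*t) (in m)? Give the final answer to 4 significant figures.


t = 42 hr = 151200 s
Diffusion length = 2*sqrt(D*t)
= 2*sqrt(4.4026e-11 * 151200)
= 5.16e-03 m


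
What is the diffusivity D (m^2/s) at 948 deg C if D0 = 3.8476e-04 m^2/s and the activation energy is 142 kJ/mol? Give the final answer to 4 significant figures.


D = D0 * exp(-Qd / (R*T))
T = 1221.15 K
D = 3.8476e-04 * exp(-142e3 / (8.314 * 1221.15))
D = 3.243e-10 m^2/s


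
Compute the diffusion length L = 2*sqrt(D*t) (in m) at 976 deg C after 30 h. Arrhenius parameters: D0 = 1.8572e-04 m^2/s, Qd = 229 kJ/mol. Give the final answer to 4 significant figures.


Step 1: D = D0 * exp(-Qd/(R*T))
T = 1249.15 K
D = 1.8572e-04 * exp(-229e3 / (8.314 * 1249.15)) = 4.92737e-14 m^2/s
Step 2: L = 2*sqrt(D*t)
t = 30 h = 108000 s
L = 2*sqrt(4.92737e-14 * 108000) = 1.459e-04 m


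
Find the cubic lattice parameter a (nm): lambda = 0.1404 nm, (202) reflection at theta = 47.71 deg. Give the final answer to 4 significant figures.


d = lambda / (2*sin(theta))
d = 0.1404 / (2*sin(47.71 deg))
d = 0.0948971 nm
a = d * sqrt(h^2+k^2+l^2) = 0.0948971 * sqrt(8)
a = 0.2684 nm


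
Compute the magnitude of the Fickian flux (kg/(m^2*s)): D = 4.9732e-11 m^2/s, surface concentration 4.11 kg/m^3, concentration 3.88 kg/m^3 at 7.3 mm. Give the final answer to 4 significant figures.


J = -D * (dC/dx) = D * (C1 - C2) / dx
J = 4.9732e-11 * (4.11 - 3.88) / 7.3e-03
J = 1.567e-09 kg/(m^2*s)


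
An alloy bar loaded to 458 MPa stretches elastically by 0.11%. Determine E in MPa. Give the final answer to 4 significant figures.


E = sigma / epsilon
epsilon = 0.11% = 1.1e-03
E = 458 / 1.1e-03
E = 416400 MPa


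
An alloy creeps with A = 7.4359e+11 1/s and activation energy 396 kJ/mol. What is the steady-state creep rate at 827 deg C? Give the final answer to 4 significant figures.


rate = A * exp(-Q / (R*T))
T = 827 + 273.15 = 1100.15 K
rate = 7.4359e+11 * exp(-396e3 / (8.314 * 1100.15))
rate = 1.172e-07 1/s


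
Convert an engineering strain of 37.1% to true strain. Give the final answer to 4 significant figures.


epsilon_true = ln(1 + epsilon_eng)
epsilon_true = ln(1 + 0.371)
epsilon_true = 0.3155


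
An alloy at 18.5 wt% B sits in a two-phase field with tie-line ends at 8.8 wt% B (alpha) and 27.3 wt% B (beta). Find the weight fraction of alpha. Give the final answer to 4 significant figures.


f_alpha = (C_beta - C0) / (C_beta - C_alpha)
f_alpha = (27.3 - 18.5) / (27.3 - 8.8)
f_alpha = 0.4757


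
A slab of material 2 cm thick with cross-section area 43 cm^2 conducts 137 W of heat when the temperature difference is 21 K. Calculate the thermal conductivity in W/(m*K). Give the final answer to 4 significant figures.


k = Q*L / (A*dT)
L = 0.02 m, A = 4.3e-03 m^2
k = 137 * 0.02 / (4.3e-03 * 21)
k = 30.34 W/(m*K)


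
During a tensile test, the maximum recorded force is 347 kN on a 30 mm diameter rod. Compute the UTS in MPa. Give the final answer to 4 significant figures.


A0 = pi*(d/2)^2 = pi*(30/2)^2 = 706.858 mm^2
UTS = F_max / A0 = 347*1000 / 706.858
UTS = 490.9 MPa


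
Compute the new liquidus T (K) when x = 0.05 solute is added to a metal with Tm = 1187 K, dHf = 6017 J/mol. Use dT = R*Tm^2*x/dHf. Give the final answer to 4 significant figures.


dT = R*Tm^2*x / dHf
dT = 8.314 * 1187^2 * 0.05 / 6017
dT = 97.3423 K
T_new = 1187 - 97.3423 = 1090 K


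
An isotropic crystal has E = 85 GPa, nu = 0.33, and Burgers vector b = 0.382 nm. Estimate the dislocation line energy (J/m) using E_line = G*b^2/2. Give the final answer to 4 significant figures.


Step 1: G = E / (2*(1+nu))
G = 85 / (2*(1+0.33)) = 31.9549 GPa = 3.19549e+10 Pa
Step 2: E_line = G*b^2/2
b = 0.382 nm = 3.82e-10 m
E_line = 0.5 * 3.19549e+10 * (3.82e-10)^2 = 2.331e-09 J/m


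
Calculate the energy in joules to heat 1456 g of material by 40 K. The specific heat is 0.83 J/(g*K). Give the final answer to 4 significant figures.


Q = m * cp * dT
Q = 1456 * 0.83 * 40
Q = 48340 J


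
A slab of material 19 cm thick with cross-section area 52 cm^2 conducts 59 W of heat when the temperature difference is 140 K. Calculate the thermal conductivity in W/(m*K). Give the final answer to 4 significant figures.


k = Q*L / (A*dT)
L = 0.19 m, A = 5.2e-03 m^2
k = 59 * 0.19 / (5.2e-03 * 140)
k = 15.4 W/(m*K)


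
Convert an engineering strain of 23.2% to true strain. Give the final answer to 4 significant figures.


epsilon_true = ln(1 + epsilon_eng)
epsilon_true = ln(1 + 0.232)
epsilon_true = 0.2086


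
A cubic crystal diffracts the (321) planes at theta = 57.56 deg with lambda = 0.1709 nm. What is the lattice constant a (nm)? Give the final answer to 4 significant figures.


d = lambda / (2*sin(theta))
d = 0.1709 / (2*sin(57.56 deg))
d = 0.10125 nm
a = d * sqrt(h^2+k^2+l^2) = 0.10125 * sqrt(14)
a = 0.3788 nm


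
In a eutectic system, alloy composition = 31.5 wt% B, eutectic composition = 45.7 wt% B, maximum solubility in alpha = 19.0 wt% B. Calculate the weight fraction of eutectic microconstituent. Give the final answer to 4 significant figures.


f_primary = (C_e - C0) / (C_e - C_alpha_max)
f_primary = (45.7 - 31.5) / (45.7 - 19.0)
f_primary = 0.531835
f_eutectic = 1 - 0.531835 = 0.4682


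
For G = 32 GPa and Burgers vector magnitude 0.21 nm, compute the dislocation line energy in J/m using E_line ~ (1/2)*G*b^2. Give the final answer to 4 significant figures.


E = G*b^2/2
b = 0.21 nm = 2.1e-10 m
G = 32 GPa = 3.2e+10 Pa
E = 0.5 * 3.2e+10 * (2.1e-10)^2
E = 7.056e-10 J/m


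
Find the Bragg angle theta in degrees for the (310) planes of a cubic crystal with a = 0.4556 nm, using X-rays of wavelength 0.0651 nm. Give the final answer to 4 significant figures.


d = a / sqrt(h^2+k^2+l^2)
d = 0.4556 / sqrt(10) = 0.144073 nm
lambda = 2*d*sin(theta)  =>  sin(theta) = lambda / (2*d)
sin(theta) = 0.0651 / (2 * 0.144073) = 0.225927
theta = 13.06 deg


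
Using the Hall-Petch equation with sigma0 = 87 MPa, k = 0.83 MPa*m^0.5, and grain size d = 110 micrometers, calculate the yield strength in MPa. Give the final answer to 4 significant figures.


sigma_y = sigma0 + k / sqrt(d)
d = 110 um = 1.1e-04 m
sigma_y = 87 + 0.83 / sqrt(1.1e-04)
sigma_y = 166.1 MPa


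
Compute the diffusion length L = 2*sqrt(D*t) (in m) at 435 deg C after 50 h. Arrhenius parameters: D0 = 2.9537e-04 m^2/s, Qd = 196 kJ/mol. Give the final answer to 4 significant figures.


Step 1: D = D0 * exp(-Qd/(R*T))
T = 708.15 K
D = 2.9537e-04 * exp(-196e3 / (8.314 * 708.15)) = 1.02913e-18 m^2/s
Step 2: L = 2*sqrt(D*t)
t = 50 h = 180000 s
L = 2*sqrt(1.02913e-18 * 180000) = 8.608e-07 m


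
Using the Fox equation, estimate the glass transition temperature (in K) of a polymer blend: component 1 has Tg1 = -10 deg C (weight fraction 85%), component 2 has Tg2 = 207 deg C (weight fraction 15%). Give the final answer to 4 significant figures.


1/Tg = w1/Tg1 + w2/Tg2 (in Kelvin)
Tg1 = 263.15 K, Tg2 = 480.15 K
1/Tg = 0.85/263.15 + 0.15/480.15
Tg = 282.3 K


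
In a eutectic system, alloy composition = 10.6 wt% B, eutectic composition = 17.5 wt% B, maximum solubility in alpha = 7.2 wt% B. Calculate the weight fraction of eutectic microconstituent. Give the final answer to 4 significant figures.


f_primary = (C_e - C0) / (C_e - C_alpha_max)
f_primary = (17.5 - 10.6) / (17.5 - 7.2)
f_primary = 0.669903
f_eutectic = 1 - 0.669903 = 0.3301


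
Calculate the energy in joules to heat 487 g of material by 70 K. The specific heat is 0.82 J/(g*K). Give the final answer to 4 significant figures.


Q = m * cp * dT
Q = 487 * 0.82 * 70
Q = 27950 J


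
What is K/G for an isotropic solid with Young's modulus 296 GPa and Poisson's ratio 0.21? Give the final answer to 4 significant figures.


G = E / (2*(1+nu))
G = 296 / (2*(1+0.21)) = 122.314 GPa
K = E / (3*(1-2*nu))
K = 296 / (3*(1-2*0.21)) = 170.115 GPa
K/G = 170.115 / 122.314 = 1.391


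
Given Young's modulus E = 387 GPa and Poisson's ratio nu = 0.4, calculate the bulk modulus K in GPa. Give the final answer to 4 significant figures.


K = E / (3*(1-2*nu))
K = 387 / (3*(1-2*0.4))
K = 645 GPa


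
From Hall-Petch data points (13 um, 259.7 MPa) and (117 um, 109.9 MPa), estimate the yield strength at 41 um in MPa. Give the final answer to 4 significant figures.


sigma_y = sigma0 + k / sqrt(d)
1/sqrt(d1) = 1/sqrt(1.3e-05) = 277.35;  1/sqrt(d2) = 92.45
k = (sigma1 - sigma2) / (1/sqrt(d1) - 1/sqrt(d2)) = (259.7 - 109.9) / (277.35 - 92.45) = 0.810167 MPa*m^0.5
sigma0 = sigma1 - k/sqrt(d1) = 259.7 - 0.810167*277.35 = 35 MPa
sigma_y(d3) = 35 + 0.810167 / sqrt(4.1e-05) = 161.5 MPa


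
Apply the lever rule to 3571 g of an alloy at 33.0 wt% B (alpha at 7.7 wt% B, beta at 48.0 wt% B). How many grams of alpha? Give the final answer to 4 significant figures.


f_alpha = (C_beta - C0) / (C_beta - C_alpha)
f_alpha = (48.0 - 33.0) / (48.0 - 7.7) = 0.372208
m_alpha = f_alpha * m_total = 0.372208 * 3571 = 1329 g


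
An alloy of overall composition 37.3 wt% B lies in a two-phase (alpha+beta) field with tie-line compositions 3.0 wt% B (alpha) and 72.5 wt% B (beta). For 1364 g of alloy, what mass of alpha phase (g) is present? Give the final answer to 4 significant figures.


f_alpha = (C_beta - C0) / (C_beta - C_alpha)
f_alpha = (72.5 - 37.3) / (72.5 - 3.0) = 0.506475
m_alpha = f_alpha * m_total = 0.506475 * 1364 = 690.8 g


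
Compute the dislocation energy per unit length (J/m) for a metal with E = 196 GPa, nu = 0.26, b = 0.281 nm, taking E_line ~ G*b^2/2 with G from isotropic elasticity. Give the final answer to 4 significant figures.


Step 1: G = E / (2*(1+nu))
G = 196 / (2*(1+0.26)) = 77.7778 GPa = 7.77778e+10 Pa
Step 2: E_line = G*b^2/2
b = 0.281 nm = 2.81e-10 m
E_line = 0.5 * 7.77778e+10 * (2.81e-10)^2 = 3.071e-09 J/m


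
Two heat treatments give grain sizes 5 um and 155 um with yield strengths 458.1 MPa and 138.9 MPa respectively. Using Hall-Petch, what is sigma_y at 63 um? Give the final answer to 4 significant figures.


sigma_y = sigma0 + k / sqrt(d)
1/sqrt(d1) = 1/sqrt(5e-06) = 447.214;  1/sqrt(d2) = 80.3219
k = (sigma1 - sigma2) / (1/sqrt(d1) - 1/sqrt(d2)) = (458.1 - 138.9) / (447.214 - 80.3219) = 0.870012 MPa*m^0.5
sigma0 = sigma1 - k/sqrt(d1) = 458.1 - 0.870012*447.214 = 69.019 MPa
sigma_y(d3) = 69.019 + 0.870012 / sqrt(6.3e-05) = 178.6 MPa


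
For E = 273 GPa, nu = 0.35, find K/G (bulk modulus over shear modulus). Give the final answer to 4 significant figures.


G = E / (2*(1+nu))
G = 273 / (2*(1+0.35)) = 101.111 GPa
K = E / (3*(1-2*nu))
K = 273 / (3*(1-2*0.35)) = 303.333 GPa
K/G = 303.333 / 101.111 = 3


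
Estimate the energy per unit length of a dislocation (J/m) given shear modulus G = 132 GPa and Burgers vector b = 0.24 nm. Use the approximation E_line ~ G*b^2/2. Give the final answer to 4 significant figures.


E = G*b^2/2
b = 0.24 nm = 2.4e-10 m
G = 132 GPa = 1.32e+11 Pa
E = 0.5 * 1.32e+11 * (2.4e-10)^2
E = 3.802e-09 J/m


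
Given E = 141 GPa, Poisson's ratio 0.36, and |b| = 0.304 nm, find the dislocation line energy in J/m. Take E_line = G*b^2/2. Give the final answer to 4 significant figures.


Step 1: G = E / (2*(1+nu))
G = 141 / (2*(1+0.36)) = 51.8382 GPa = 5.18382e+10 Pa
Step 2: E_line = G*b^2/2
b = 0.304 nm = 3.04e-10 m
E_line = 0.5 * 5.18382e+10 * (3.04e-10)^2 = 2.395e-09 J/m


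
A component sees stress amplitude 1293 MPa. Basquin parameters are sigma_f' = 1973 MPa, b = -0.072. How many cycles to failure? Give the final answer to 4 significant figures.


sigma_a = sigma_f' * (2*Nf)^b
2*Nf = (sigma_a / sigma_f')^(1/b)
2*Nf = (1293 / 1973)^(1/-0.072)
2*Nf = 354.004
Nf = 177 cycles


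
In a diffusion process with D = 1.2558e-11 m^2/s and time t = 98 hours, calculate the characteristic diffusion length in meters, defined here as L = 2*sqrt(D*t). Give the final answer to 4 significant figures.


t = 98 hr = 352800 s
Diffusion length = 2*sqrt(D*t)
= 2*sqrt(1.2558e-11 * 352800)
= 4.21e-03 m


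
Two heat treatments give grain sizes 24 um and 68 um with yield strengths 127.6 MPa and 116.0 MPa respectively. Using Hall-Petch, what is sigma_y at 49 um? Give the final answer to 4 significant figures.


sigma_y = sigma0 + k / sqrt(d)
1/sqrt(d1) = 1/sqrt(2.4e-05) = 204.124;  1/sqrt(d2) = 121.268
k = (sigma1 - sigma2) / (1/sqrt(d1) - 1/sqrt(d2)) = (127.6 - 116.0) / (204.124 - 121.268) = 0.140001 MPa*m^0.5
sigma0 = sigma1 - k/sqrt(d1) = 127.6 - 0.140001*204.124 = 99.0223 MPa
sigma_y(d3) = 99.0223 + 0.140001 / sqrt(4.9e-05) = 119 MPa


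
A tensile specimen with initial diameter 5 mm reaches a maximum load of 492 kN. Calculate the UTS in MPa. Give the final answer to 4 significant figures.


A0 = pi*(d/2)^2 = pi*(5/2)^2 = 19.635 mm^2
UTS = F_max / A0 = 492*1000 / 19.635
UTS = 25060 MPa


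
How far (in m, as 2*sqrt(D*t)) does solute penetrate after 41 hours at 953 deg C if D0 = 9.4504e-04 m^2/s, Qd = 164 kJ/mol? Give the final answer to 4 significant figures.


Step 1: D = D0 * exp(-Qd/(R*T))
T = 1226.15 K
D = 9.4504e-04 * exp(-164e3 / (8.314 * 1226.15)) = 9.74341e-11 m^2/s
Step 2: L = 2*sqrt(D*t)
t = 41 h = 147600 s
L = 2*sqrt(9.74341e-11 * 147600) = 7.585e-03 m


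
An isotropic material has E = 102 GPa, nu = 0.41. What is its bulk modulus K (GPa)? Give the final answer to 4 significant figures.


K = E / (3*(1-2*nu))
K = 102 / (3*(1-2*0.41))
K = 188.9 GPa


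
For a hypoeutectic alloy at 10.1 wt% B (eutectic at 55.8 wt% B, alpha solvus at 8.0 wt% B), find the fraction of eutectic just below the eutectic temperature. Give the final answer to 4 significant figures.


f_primary = (C_e - C0) / (C_e - C_alpha_max)
f_primary = (55.8 - 10.1) / (55.8 - 8.0)
f_primary = 0.956067
f_eutectic = 1 - 0.956067 = 0.04393


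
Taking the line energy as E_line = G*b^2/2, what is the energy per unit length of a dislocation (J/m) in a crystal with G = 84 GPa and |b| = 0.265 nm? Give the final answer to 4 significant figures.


E = G*b^2/2
b = 0.265 nm = 2.65e-10 m
G = 84 GPa = 8.4e+10 Pa
E = 0.5 * 8.4e+10 * (2.65e-10)^2
E = 2.949e-09 J/m


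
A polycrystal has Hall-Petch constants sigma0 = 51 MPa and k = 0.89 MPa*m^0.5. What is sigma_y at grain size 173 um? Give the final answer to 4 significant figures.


sigma_y = sigma0 + k / sqrt(d)
d = 173 um = 1.73e-04 m
sigma_y = 51 + 0.89 / sqrt(1.73e-04)
sigma_y = 118.7 MPa


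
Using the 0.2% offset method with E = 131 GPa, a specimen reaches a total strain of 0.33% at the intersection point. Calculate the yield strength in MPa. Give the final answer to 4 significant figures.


Offset strain = 0.002
Elastic strain at yield = total_strain - offset = 3.3e-03 - 0.002 = 1.3e-03
sigma_y = E * elastic_strain = 131000 * 1.3e-03
sigma_y = 170.3 MPa


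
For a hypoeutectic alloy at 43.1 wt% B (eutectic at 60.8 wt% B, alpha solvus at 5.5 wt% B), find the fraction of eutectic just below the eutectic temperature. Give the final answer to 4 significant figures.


f_primary = (C_e - C0) / (C_e - C_alpha_max)
f_primary = (60.8 - 43.1) / (60.8 - 5.5)
f_primary = 0.320072
f_eutectic = 1 - 0.320072 = 0.6799


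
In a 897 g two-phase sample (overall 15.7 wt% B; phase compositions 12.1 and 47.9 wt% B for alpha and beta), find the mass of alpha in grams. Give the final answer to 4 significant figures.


f_alpha = (C_beta - C0) / (C_beta - C_alpha)
f_alpha = (47.9 - 15.7) / (47.9 - 12.1) = 0.899441
m_alpha = f_alpha * m_total = 0.899441 * 897 = 806.8 g


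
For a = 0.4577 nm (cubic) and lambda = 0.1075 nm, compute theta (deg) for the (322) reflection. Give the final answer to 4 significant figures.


d = a / sqrt(h^2+k^2+l^2)
d = 0.4577 / sqrt(17) = 0.111009 nm
lambda = 2*d*sin(theta)  =>  sin(theta) = lambda / (2*d)
sin(theta) = 0.1075 / (2 * 0.111009) = 0.484197
theta = 28.96 deg


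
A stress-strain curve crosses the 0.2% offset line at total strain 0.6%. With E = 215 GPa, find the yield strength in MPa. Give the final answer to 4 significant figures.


Offset strain = 0.002
Elastic strain at yield = total_strain - offset = 6e-03 - 0.002 = 4e-03
sigma_y = E * elastic_strain = 215000 * 4e-03
sigma_y = 860 MPa


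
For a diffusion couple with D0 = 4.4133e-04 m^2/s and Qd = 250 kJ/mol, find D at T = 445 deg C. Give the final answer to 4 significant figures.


D = D0 * exp(-Qd / (R*T))
T = 718.15 K
D = 4.4133e-04 * exp(-250e3 / (8.314 * 718.15))
D = 2.886e-22 m^2/s


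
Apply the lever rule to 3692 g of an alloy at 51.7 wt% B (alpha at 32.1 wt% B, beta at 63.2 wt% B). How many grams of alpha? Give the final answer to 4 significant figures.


f_alpha = (C_beta - C0) / (C_beta - C_alpha)
f_alpha = (63.2 - 51.7) / (63.2 - 32.1) = 0.369775
m_alpha = f_alpha * m_total = 0.369775 * 3692 = 1365 g


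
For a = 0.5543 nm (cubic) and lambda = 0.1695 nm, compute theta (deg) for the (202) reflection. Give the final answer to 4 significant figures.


d = a / sqrt(h^2+k^2+l^2)
d = 0.5543 / sqrt(8) = 0.195975 nm
lambda = 2*d*sin(theta)  =>  sin(theta) = lambda / (2*d)
sin(theta) = 0.1695 / (2 * 0.195975) = 0.432454
theta = 25.62 deg


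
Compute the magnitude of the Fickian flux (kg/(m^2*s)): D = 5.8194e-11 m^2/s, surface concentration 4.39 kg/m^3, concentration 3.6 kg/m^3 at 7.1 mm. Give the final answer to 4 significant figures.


J = -D * (dC/dx) = D * (C1 - C2) / dx
J = 5.8194e-11 * (4.39 - 3.6) / 7.1e-03
J = 6.475e-09 kg/(m^2*s)


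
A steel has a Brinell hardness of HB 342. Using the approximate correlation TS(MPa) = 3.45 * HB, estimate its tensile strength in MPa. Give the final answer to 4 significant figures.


TS (MPa) = 3.45 * HB
TS = 3.45 * 342
TS = 1180 MPa


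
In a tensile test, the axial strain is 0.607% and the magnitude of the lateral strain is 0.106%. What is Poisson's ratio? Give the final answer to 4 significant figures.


nu = -epsilon_lat / epsilon_axial
Lateral strain is contraction (negative), so using magnitudes:
nu = 0.106 / 0.607
nu = 0.1746
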